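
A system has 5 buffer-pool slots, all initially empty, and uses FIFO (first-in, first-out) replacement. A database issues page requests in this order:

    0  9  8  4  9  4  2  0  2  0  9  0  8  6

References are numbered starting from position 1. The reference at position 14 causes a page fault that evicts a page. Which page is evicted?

0

pos 1: 0 -> miss, frames [0]
pos 2: 9 -> miss, frames [0, 9]
pos 3: 8 -> miss, frames [0, 9, 8]
pos 4: 4 -> miss, frames [0, 9, 8, 4]
pos 5: 9 -> hit
pos 6: 4 -> hit
pos 7: 2 -> miss, frames [0, 9, 8, 4, 2]
pos 8: 0 -> hit
pos 9: 2 -> hit
pos 10: 0 -> hit
pos 11: 9 -> hit
pos 12: 0 -> hit
pos 13: 8 -> hit
pos 14: 6 -> miss, evict 0, frames [9, 8, 4, 2, 6]
At position 14, page 0 is evicted.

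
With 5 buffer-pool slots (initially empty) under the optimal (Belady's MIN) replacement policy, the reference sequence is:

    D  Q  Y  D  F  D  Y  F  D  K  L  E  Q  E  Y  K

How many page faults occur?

7

D: miss, frames [D]
Q: miss, frames [D, Q]
Y: miss, frames [D, Q, Y]
D: hit
F: miss, frames [D, Q, Y, F]
D: hit
Y: hit
F: hit
D: hit
K: miss, frames [D, Q, Y, F, K]
L: miss, evict F, frames [D, Q, Y, K, L]
E: miss, evict L, frames [D, Q, Y, K, E]
Q: hit
E: hit
Y: hit
K: hit
Page faults: 7.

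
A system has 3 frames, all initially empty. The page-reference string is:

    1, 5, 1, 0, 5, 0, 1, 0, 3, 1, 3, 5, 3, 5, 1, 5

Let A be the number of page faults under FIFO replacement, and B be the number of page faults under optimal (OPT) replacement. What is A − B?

2

Under FIFO: F F . F . . . . F F . F . . . . → 6 faults.
Under OPT: F F . F . . . . F . . . . . . . → 4 faults.
A − B = 6 − 4 = 2.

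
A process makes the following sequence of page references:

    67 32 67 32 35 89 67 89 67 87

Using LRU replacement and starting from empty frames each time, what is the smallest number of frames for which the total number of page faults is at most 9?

f=1: 10 faults
f=2: 6 faults
f=3: 6 faults
f=4: 5 faults
f=5: 5 faults
Smallest f with faults ≤ 9 is 2.

2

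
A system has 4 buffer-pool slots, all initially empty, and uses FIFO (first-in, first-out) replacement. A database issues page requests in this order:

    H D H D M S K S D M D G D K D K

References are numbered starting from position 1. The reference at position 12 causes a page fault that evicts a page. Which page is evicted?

D

pos 1: H -> miss, frames (H)
pos 2: D -> miss, frames (H D)
pos 3: H -> hit
pos 4: D -> hit
pos 5: M -> miss, frames (H D M)
pos 6: S -> miss, frames (H D M S)
pos 7: K -> miss, evict H, frames (D M S K)
pos 8: S -> hit
pos 9: D -> hit
pos 10: M -> hit
pos 11: D -> hit
pos 12: G -> miss, evict D, frames (M S K G)
At position 12, page D is evicted.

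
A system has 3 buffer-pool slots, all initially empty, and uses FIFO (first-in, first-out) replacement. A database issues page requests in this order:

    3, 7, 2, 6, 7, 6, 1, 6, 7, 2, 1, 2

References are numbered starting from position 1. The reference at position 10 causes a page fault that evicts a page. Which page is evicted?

6

pos 1: 3: miss, frames {3}
pos 2: 7: miss, frames {3,7}
pos 3: 2: miss, frames {3,7,2}
pos 4: 6: miss, evict 3, frames {7,2,6}
pos 5: 7: hit
pos 6: 6: hit
pos 7: 1: miss, evict 7, frames {2,6,1}
pos 8: 6: hit
pos 9: 7: miss, evict 2, frames {6,1,7}
pos 10: 2: miss, evict 6, frames {1,7,2}
At position 10, page 6 is evicted.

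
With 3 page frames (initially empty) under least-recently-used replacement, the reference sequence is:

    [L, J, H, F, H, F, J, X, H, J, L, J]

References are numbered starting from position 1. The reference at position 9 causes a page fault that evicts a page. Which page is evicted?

pos 1: L: fault, frames {L}
pos 2: J: fault, frames {L,J}
pos 3: H: fault, frames {L,J,H}
pos 4: F: fault, evict L, frames {J,H,F}
pos 5: H: hit
pos 6: F: hit
pos 7: J: hit
pos 8: X: fault, evict H, frames {F,J,X}
pos 9: H: fault, evict F, frames {J,X,H}
At position 9, page F is evicted.

F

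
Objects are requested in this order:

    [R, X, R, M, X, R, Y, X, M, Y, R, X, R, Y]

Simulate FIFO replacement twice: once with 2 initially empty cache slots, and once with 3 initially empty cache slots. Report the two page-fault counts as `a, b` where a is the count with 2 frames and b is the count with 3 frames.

11, 6

2 frames: F F . F . F F F F F F F . F → 11 faults.
3 frames: F F . F . . F . . . F F . . → 6 faults.
6 < 11: adding a frame reduced faults, as is typical.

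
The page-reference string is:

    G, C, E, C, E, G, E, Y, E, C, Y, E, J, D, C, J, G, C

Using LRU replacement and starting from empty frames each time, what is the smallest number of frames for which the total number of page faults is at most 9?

f=1: 18 faults
f=2: 14 faults
f=3: 9 faults
f=4: 8 faults
f=5: 7 faults
f=6: 6 faults
Smallest f with faults ≤ 9 is 3.

3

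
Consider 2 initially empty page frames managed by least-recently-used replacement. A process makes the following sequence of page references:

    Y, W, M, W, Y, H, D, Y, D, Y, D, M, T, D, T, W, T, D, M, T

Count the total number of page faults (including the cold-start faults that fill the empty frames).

14

Y: fault, frames {Y}
W: fault, frames {Y,W}
M: fault, evict Y, frames {W,M}
W: hit
Y: fault, evict M, frames {W,Y}
H: fault, evict W, frames {Y,H}
D: fault, evict Y, frames {H,D}
Y: fault, evict H, frames {D,Y}
D: hit
Y: hit
D: hit
M: fault, evict Y, frames {D,M}
T: fault, evict D, frames {M,T}
D: fault, evict M, frames {T,D}
T: hit
W: fault, evict D, frames {T,W}
T: hit
D: fault, evict W, frames {T,D}
M: fault, evict T, frames {D,M}
T: fault, evict D, frames {M,T}
Page faults: 14.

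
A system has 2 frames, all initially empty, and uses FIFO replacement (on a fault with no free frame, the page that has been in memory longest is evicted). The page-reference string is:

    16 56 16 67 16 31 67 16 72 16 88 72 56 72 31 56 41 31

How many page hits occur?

3

16 → miss, frames (16)
56 → miss, frames (16 56)
16 → hit
67 → miss, evict 16, frames (56 67)
16 → miss, evict 56, frames (67 16)
31 → miss, evict 67, frames (16 31)
67 → miss, evict 16, frames (31 67)
16 → miss, evict 31, frames (67 16)
72 → miss, evict 67, frames (16 72)
16 → hit
88 → miss, evict 16, frames (72 88)
72 → hit
56 → miss, evict 72, frames (88 56)
72 → miss, evict 88, frames (56 72)
31 → miss, evict 56, frames (72 31)
56 → miss, evict 72, frames (31 56)
41 → miss, evict 31, frames (56 41)
31 → miss, evict 56, frames (41 31)
Hits: 3.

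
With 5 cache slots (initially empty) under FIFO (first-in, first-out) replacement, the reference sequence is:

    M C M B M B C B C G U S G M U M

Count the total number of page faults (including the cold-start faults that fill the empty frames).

7

M → fault, frames [M]
C → fault, frames [M, C]
M → hit
B → fault, frames [M, C, B]
M → hit
B → hit
C → hit
B → hit
C → hit
G → fault, frames [M, C, B, G]
U → fault, frames [M, C, B, G, U]
S → fault, evict M, frames [C, B, G, U, S]
G → hit
M → fault, evict C, frames [B, G, U, S, M]
U → hit
M → hit
Page faults: 7.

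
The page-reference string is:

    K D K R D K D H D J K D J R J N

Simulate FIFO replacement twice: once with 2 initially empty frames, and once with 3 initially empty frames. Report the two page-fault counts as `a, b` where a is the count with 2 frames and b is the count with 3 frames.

12, 10

2 frames: F F . F . F F F . F F F F F . F → 12 faults.
3 frames: F F . F . . . F . F F F . F F F → 10 faults.
10 < 12: adding a frame reduced faults, as is typical.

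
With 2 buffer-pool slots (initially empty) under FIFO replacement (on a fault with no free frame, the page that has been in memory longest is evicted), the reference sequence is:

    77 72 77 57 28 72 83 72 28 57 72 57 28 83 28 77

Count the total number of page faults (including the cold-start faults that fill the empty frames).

77 -> miss, frames {77}
72 -> miss, frames {77,72}
77 -> hit
57 -> miss, evict 77, frames {72,57}
28 -> miss, evict 72, frames {57,28}
72 -> miss, evict 57, frames {28,72}
83 -> miss, evict 28, frames {72,83}
72 -> hit
28 -> miss, evict 72, frames {83,28}
57 -> miss, evict 83, frames {28,57}
72 -> miss, evict 28, frames {57,72}
57 -> hit
28 -> miss, evict 57, frames {72,28}
83 -> miss, evict 72, frames {28,83}
28 -> hit
77 -> miss, evict 28, frames {83,77}
Page faults: 12.

12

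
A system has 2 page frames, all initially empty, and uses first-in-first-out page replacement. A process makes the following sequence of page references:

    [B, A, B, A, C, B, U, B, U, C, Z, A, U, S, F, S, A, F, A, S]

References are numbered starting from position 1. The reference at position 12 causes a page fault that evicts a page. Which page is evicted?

pos 1: B → miss, frames {B}
pos 2: A → miss, frames {B,A}
pos 3: B → hit
pos 4: A → hit
pos 5: C → miss, evict B, frames {A,C}
pos 6: B → miss, evict A, frames {C,B}
pos 7: U → miss, evict C, frames {B,U}
pos 8: B → hit
pos 9: U → hit
pos 10: C → miss, evict B, frames {U,C}
pos 11: Z → miss, evict U, frames {C,Z}
pos 12: A → miss, evict C, frames {Z,A}
At position 12, page C is evicted.

C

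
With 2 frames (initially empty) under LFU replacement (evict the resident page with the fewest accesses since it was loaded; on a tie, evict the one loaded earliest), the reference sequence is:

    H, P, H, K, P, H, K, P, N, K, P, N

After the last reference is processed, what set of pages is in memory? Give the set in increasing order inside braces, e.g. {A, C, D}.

{H, N}

H: fault, frames (H)
P: fault, frames (H P)
H: hit
K: fault, evict P, frames (H K)
P: fault, evict K, frames (H P)
H: hit
K: fault, evict P, frames (H K)
P: fault, evict K, frames (H P)
N: fault, evict P, frames (H N)
K: fault, evict N, frames (H K)
P: fault, evict K, frames (H P)
N: fault, evict P, frames (H N)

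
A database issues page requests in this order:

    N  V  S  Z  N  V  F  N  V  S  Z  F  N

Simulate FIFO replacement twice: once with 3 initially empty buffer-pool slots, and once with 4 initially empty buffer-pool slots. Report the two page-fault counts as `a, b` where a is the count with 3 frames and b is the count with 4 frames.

3 frames: F F F F F F F . . F F . F → 10 faults.
4 frames: F F F F . . F F F F F F F → 11 faults.
11 > 10: adding a frame increased faults — Belady's anomaly.

10, 11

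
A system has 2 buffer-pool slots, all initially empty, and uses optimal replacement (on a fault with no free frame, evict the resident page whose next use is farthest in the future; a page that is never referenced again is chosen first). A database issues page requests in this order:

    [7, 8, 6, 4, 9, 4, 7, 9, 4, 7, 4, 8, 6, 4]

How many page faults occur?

7 → miss, frames {7}
8 → miss, frames {7,8}
6 → miss, evict 8, frames {7,6}
4 → miss, evict 6, frames {7,4}
9 → miss, evict 7, frames {4,9}
4 → hit
7 → miss, evict 4, frames {9,7}
9 → hit
4 → miss, evict 9, frames {7,4}
7 → hit
4 → hit
8 → miss, evict 7, frames {4,8}
6 → miss, evict 8, frames {4,6}
4 → hit
Page faults: 9.

9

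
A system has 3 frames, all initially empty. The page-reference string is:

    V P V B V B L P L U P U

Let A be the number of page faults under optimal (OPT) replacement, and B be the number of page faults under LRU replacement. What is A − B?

Under OPT: F F . F . . F . . F . . → 5 faults.
Under LRU: F F . F . . F F . F . . → 6 faults.
A − B = 5 − 6 = -1.

-1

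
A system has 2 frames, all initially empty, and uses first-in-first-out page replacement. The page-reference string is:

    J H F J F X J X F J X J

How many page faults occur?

8

J: fault, frames (J)
H: fault, frames (J H)
F: fault, evict J, frames (H F)
J: fault, evict H, frames (F J)
F: hit
X: fault, evict F, frames (J X)
J: hit
X: hit
F: fault, evict J, frames (X F)
J: fault, evict X, frames (F J)
X: fault, evict F, frames (J X)
J: hit
Page faults: 8.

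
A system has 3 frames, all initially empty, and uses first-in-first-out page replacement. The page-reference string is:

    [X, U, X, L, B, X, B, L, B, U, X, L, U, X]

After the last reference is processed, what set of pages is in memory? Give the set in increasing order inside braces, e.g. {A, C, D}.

{L, U, X}

X: fault, frames [X]
U: fault, frames [X, U]
X: hit
L: fault, frames [X, U, L]
B: fault, evict X, frames [U, L, B]
X: fault, evict U, frames [L, B, X]
B: hit
L: hit
B: hit
U: fault, evict L, frames [B, X, U]
X: hit
L: fault, evict B, frames [X, U, L]
U: hit
X: hit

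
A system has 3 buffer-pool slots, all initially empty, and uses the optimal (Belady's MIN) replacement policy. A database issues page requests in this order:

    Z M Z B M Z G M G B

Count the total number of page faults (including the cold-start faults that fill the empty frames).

Z → fault, frames [Z]
M → fault, frames [Z, M]
Z → hit
B → fault, frames [Z, M, B]
M → hit
Z → hit
G → fault, evict Z, frames [M, B, G]
M → hit
G → hit
B → hit
Page faults: 4.

4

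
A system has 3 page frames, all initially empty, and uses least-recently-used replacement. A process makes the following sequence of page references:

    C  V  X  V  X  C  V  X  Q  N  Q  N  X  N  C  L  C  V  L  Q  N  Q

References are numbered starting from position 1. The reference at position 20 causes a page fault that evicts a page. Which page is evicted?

pos 1: C -> fault, frames [C]
pos 2: V -> fault, frames [C, V]
pos 3: X -> fault, frames [C, V, X]
pos 4: V -> hit
pos 5: X -> hit
pos 6: C -> hit
pos 7: V -> hit
pos 8: X -> hit
pos 9: Q -> fault, evict C, frames [V, X, Q]
pos 10: N -> fault, evict V, frames [X, Q, N]
pos 11: Q -> hit
pos 12: N -> hit
pos 13: X -> hit
pos 14: N -> hit
pos 15: C -> fault, evict Q, frames [X, N, C]
pos 16: L -> fault, evict X, frames [N, C, L]
pos 17: C -> hit
pos 18: V -> fault, evict N, frames [L, C, V]
pos 19: L -> hit
pos 20: Q -> fault, evict C, frames [V, L, Q]
At position 20, page C is evicted.

C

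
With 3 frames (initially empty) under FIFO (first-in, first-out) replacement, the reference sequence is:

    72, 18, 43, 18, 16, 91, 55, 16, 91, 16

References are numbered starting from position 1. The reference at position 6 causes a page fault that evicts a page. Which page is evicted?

18

pos 1: 72 → miss, frames (72)
pos 2: 18 → miss, frames (72 18)
pos 3: 43 → miss, frames (72 18 43)
pos 4: 18 → hit
pos 5: 16 → miss, evict 72, frames (18 43 16)
pos 6: 91 → miss, evict 18, frames (43 16 91)
At position 6, page 18 is evicted.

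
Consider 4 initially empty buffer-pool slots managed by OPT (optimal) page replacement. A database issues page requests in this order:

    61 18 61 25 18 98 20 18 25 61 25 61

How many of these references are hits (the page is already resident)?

61: miss, frames [61]
18: miss, frames [61, 18]
61: hit
25: miss, frames [61, 18, 25]
18: hit
98: miss, frames [61, 18, 25, 98]
20: miss, evict 98, frames [61, 18, 25, 20]
18: hit
25: hit
61: hit
25: hit
61: hit
Hits: 7.

7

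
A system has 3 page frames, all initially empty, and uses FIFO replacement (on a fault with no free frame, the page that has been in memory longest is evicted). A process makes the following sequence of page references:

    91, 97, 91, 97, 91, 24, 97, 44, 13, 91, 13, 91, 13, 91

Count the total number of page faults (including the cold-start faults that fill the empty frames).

91 -> miss, frames [91]
97 -> miss, frames [91, 97]
91 -> hit
97 -> hit
91 -> hit
24 -> miss, frames [91, 97, 24]
97 -> hit
44 -> miss, evict 91, frames [97, 24, 44]
13 -> miss, evict 97, frames [24, 44, 13]
91 -> miss, evict 24, frames [44, 13, 91]
13 -> hit
91 -> hit
13 -> hit
91 -> hit
Page faults: 6.

6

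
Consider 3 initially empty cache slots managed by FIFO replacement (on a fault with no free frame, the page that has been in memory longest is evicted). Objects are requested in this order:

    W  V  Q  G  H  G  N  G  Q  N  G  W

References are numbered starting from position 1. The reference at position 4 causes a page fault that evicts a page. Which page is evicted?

pos 1: W: miss, frames {W}
pos 2: V: miss, frames {W,V}
pos 3: Q: miss, frames {W,V,Q}
pos 4: G: miss, evict W, frames {V,Q,G}
At position 4, page W is evicted.

W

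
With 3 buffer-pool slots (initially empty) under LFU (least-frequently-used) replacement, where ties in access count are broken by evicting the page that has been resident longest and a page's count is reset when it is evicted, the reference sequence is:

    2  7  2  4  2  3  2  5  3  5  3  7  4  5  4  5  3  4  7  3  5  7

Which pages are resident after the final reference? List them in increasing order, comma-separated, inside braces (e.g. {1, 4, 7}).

2 → fault, frames (2)
7 → fault, frames (2 7)
2 → hit
4 → fault, frames (2 7 4)
2 → hit
3 → fault, evict 7, frames (2 4 3)
2 → hit
5 → fault, evict 4, frames (2 3 5)
3 → hit
5 → hit
3 → hit
7 → fault, evict 5, frames (2 3 7)
4 → fault, evict 7, frames (2 3 4)
5 → fault, evict 4, frames (2 3 5)
4 → fault, evict 5, frames (2 3 4)
5 → fault, evict 4, frames (2 3 5)
3 → hit
4 → fault, evict 5, frames (2 3 4)
7 → fault, evict 4, frames (2 3 7)
3 → hit
5 → fault, evict 7, frames (2 3 5)
7 → fault, evict 5, frames (2 3 7)

{2, 3, 7}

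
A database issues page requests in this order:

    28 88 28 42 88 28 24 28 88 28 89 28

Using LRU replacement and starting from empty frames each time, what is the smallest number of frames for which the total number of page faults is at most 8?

2

f=1: 12 faults
f=2: 8 faults
f=3: 5 faults
f=4: 5 faults
f=5: 5 faults
Smallest f with faults ≤ 8 is 2.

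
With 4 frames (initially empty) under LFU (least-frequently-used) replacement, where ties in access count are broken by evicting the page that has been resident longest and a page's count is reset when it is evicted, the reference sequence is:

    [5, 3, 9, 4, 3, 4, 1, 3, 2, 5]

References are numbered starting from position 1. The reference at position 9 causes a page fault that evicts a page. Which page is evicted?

9

pos 1: 5 → miss, frames (5)
pos 2: 3 → miss, frames (5 3)
pos 3: 9 → miss, frames (5 3 9)
pos 4: 4 → miss, frames (5 3 9 4)
pos 5: 3 → hit
pos 6: 4 → hit
pos 7: 1 → miss, evict 5, frames (3 9 4 1)
pos 8: 3 → hit
pos 9: 2 → miss, evict 9, frames (3 4 1 2)
At position 9, page 9 is evicted.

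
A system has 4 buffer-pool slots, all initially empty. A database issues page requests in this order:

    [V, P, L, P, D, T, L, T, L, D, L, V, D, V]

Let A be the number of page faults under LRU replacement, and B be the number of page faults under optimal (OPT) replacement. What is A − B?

1

Under LRU: F F F . F F . . . . . F . . → 6 faults.
Under OPT: F F F . F F . . . . . . . . → 5 faults.
A − B = 6 − 5 = 1.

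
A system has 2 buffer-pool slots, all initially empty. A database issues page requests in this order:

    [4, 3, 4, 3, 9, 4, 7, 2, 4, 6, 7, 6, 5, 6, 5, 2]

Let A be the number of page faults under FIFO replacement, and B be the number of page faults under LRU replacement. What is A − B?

Under FIFO: F F . . F F F F F F F . F F . F → 12 faults.
Under LRU: F F . . F F F F F F F . F . . F → 11 faults.
A − B = 12 − 11 = 1.

1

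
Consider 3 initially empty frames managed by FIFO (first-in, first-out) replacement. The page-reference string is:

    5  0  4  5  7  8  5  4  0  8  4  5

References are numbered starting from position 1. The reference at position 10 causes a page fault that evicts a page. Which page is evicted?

pos 1: 5 → fault, frames [5]
pos 2: 0 → fault, frames [5, 0]
pos 3: 4 → fault, frames [5, 0, 4]
pos 4: 5 → hit
pos 5: 7 → fault, evict 5, frames [0, 4, 7]
pos 6: 8 → fault, evict 0, frames [4, 7, 8]
pos 7: 5 → fault, evict 4, frames [7, 8, 5]
pos 8: 4 → fault, evict 7, frames [8, 5, 4]
pos 9: 0 → fault, evict 8, frames [5, 4, 0]
pos 10: 8 → fault, evict 5, frames [4, 0, 8]
At position 10, page 5 is evicted.

5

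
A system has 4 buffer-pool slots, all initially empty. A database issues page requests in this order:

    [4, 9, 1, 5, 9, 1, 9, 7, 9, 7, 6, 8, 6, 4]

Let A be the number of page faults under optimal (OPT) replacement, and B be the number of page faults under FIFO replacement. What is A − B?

-1

Under OPT: F F F F . . . F . . F F . . → 7 faults.
Under FIFO: F F F F . . . F . . F F . F → 8 faults.
A − B = 7 − 8 = -1.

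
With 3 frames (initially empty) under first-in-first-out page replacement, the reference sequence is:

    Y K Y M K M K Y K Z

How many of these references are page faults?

4

Y -> fault, frames {Y}
K -> fault, frames {Y,K}
Y -> hit
M -> fault, frames {Y,K,M}
K -> hit
M -> hit
K -> hit
Y -> hit
K -> hit
Z -> fault, evict Y, frames {K,M,Z}
Page faults: 4.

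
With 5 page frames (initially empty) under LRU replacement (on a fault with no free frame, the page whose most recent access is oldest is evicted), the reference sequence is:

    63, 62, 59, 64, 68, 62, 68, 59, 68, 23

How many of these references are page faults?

63: miss, frames {63}
62: miss, frames {63,62}
59: miss, frames {63,62,59}
64: miss, frames {63,62,59,64}
68: miss, frames {63,62,59,64,68}
62: hit
68: hit
59: hit
68: hit
23: miss, evict 63, frames {64,62,59,68,23}
Page faults: 6.

6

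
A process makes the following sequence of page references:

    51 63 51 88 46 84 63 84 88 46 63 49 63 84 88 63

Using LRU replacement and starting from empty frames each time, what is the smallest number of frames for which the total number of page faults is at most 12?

3

f=1: 16 faults
f=2: 13 faults
f=3: 12 faults
f=4: 9 faults
f=5: 6 faults
f=6: 6 faults
Smallest f with faults ≤ 12 is 3.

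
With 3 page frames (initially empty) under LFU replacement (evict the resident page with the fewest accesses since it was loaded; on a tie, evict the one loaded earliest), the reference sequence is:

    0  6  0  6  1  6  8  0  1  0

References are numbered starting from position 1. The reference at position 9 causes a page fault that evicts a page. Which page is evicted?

pos 1: 0 → fault, frames {0}
pos 2: 6 → fault, frames {0,6}
pos 3: 0 → hit
pos 4: 6 → hit
pos 5: 1 → fault, frames {0,6,1}
pos 6: 6 → hit
pos 7: 8 → fault, evict 1, frames {0,6,8}
pos 8: 0 → hit
pos 9: 1 → fault, evict 8, frames {0,6,1}
At position 9, page 8 is evicted.

8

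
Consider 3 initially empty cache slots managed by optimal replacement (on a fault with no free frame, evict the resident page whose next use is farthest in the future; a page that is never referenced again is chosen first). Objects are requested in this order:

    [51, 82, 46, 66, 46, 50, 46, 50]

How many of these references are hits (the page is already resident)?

3

51 → miss, frames (51)
82 → miss, frames (51 82)
46 → miss, frames (51 82 46)
66 → miss, evict 82, frames (51 46 66)
46 → hit
50 → miss, evict 66, frames (51 46 50)
46 → hit
50 → hit
Hits: 3.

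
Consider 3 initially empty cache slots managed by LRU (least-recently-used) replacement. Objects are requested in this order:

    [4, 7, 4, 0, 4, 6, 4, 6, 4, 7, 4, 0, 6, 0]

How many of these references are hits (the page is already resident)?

4: miss, frames [4]
7: miss, frames [4, 7]
4: hit
0: miss, frames [7, 4, 0]
4: hit
6: miss, evict 7, frames [0, 4, 6]
4: hit
6: hit
4: hit
7: miss, evict 0, frames [6, 4, 7]
4: hit
0: miss, evict 6, frames [7, 4, 0]
6: miss, evict 7, frames [4, 0, 6]
0: hit
Hits: 7.

7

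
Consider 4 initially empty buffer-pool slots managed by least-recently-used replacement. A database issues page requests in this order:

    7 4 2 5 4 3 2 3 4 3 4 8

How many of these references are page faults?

7: miss, frames {7}
4: miss, frames {7,4}
2: miss, frames {7,4,2}
5: miss, frames {7,4,2,5}
4: hit
3: miss, evict 7, frames {2,5,4,3}
2: hit
3: hit
4: hit
3: hit
4: hit
8: miss, evict 5, frames {2,3,4,8}
Page faults: 6.

6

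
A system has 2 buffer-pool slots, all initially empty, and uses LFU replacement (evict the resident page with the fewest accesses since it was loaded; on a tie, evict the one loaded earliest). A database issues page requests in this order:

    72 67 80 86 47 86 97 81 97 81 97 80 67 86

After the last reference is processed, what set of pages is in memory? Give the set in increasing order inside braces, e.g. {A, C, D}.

{67, 86}

72: miss, frames (72)
67: miss, frames (72 67)
80: miss, evict 72, frames (67 80)
86: miss, evict 67, frames (80 86)
47: miss, evict 80, frames (86 47)
86: hit
97: miss, evict 47, frames (86 97)
81: miss, evict 97, frames (86 81)
97: miss, evict 81, frames (86 97)
81: miss, evict 97, frames (86 81)
97: miss, evict 81, frames (86 97)
80: miss, evict 97, frames (86 80)
67: miss, evict 80, frames (86 67)
86: hit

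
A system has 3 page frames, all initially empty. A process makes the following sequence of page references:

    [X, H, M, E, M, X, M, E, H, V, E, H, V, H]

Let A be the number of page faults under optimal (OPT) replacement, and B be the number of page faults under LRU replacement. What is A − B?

Under OPT: F F F F . . . . F F . . . . → 6 faults.
Under LRU: F F F F . F . . F F . . . . → 7 faults.
A − B = 6 − 7 = -1.

-1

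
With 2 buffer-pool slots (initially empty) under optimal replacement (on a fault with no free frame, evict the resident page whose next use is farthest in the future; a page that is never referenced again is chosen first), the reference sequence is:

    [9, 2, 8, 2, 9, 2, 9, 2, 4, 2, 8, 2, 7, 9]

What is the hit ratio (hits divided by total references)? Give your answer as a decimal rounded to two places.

9 → miss, frames (9)
2 → miss, frames (9 2)
8 → miss, evict 9, frames (2 8)
2 → hit
9 → miss, evict 8, frames (2 9)
2 → hit
9 → hit
2 → hit
4 → miss, evict 9, frames (2 4)
2 → hit
8 → miss, evict 4, frames (2 8)
2 → hit
7 → miss, evict 8, frames (2 7)
9 → miss, evict 7, frames (2 9)
Hits: 6 of 14 references → 6/14 = 0.4286.

0.43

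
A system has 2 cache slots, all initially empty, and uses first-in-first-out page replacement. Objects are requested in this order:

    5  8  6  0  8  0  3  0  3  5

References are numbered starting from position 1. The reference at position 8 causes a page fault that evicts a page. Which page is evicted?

8

pos 1: 5 → fault, frames {5}
pos 2: 8 → fault, frames {5,8}
pos 3: 6 → fault, evict 5, frames {8,6}
pos 4: 0 → fault, evict 8, frames {6,0}
pos 5: 8 → fault, evict 6, frames {0,8}
pos 6: 0 → hit
pos 7: 3 → fault, evict 0, frames {8,3}
pos 8: 0 → fault, evict 8, frames {3,0}
At position 8, page 8 is evicted.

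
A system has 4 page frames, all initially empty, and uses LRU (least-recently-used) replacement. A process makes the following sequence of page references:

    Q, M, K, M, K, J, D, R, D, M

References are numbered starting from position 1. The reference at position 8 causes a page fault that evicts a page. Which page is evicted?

M

pos 1: Q -> miss, frames [Q]
pos 2: M -> miss, frames [Q, M]
pos 3: K -> miss, frames [Q, M, K]
pos 4: M -> hit
pos 5: K -> hit
pos 6: J -> miss, frames [Q, M, K, J]
pos 7: D -> miss, evict Q, frames [M, K, J, D]
pos 8: R -> miss, evict M, frames [K, J, D, R]
At position 8, page M is evicted.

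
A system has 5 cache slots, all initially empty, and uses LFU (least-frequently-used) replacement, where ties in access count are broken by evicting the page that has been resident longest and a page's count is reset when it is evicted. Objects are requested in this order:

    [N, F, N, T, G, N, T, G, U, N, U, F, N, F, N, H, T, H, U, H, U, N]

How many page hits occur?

14

N → fault, frames [N]
F → fault, frames [N, F]
N → hit
T → fault, frames [N, F, T]
G → fault, frames [N, F, T, G]
N → hit
T → hit
G → hit
U → fault, frames [N, F, T, G, U]
N → hit
U → hit
F → hit
N → hit
F → hit
N → hit
H → fault, evict T, frames [N, F, G, U, H]
T → fault, evict H, frames [N, F, G, U, T]
H → fault, evict T, frames [N, F, G, U, H]
U → hit
H → hit
U → hit
N → hit
Hits: 14.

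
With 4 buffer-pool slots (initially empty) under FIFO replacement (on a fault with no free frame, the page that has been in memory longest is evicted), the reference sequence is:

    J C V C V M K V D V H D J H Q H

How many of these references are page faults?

J → miss, frames {J}
C → miss, frames {J,C}
V → miss, frames {J,C,V}
C → hit
V → hit
M → miss, frames {J,C,V,M}
K → miss, evict J, frames {C,V,M,K}
V → hit
D → miss, evict C, frames {V,M,K,D}
V → hit
H → miss, evict V, frames {M,K,D,H}
D → hit
J → miss, evict M, frames {K,D,H,J}
H → hit
Q → miss, evict K, frames {D,H,J,Q}
H → hit
Page faults: 9.

9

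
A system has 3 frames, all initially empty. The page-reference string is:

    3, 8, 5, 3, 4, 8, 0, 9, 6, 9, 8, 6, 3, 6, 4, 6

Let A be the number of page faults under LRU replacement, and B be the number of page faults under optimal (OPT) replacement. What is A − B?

Under LRU: F F F . F F F F F . F . F . F . → 11 faults.
Under OPT: F F F . F . F F F . . . F . F . → 9 faults.
A − B = 11 − 9 = 2.

2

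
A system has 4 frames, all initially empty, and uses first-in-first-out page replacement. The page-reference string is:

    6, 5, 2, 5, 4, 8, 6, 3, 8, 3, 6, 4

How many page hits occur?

6 -> fault, frames (6)
5 -> fault, frames (6 5)
2 -> fault, frames (6 5 2)
5 -> hit
4 -> fault, frames (6 5 2 4)
8 -> fault, evict 6, frames (5 2 4 8)
6 -> fault, evict 5, frames (2 4 8 6)
3 -> fault, evict 2, frames (4 8 6 3)
8 -> hit
3 -> hit
6 -> hit
4 -> hit
Hits: 5.

5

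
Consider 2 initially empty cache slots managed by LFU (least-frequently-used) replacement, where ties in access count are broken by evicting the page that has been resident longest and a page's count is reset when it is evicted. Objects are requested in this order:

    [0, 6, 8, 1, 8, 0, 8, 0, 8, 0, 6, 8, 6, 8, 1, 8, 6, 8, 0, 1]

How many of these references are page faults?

0 -> miss, frames {0}
6 -> miss, frames {0,6}
8 -> miss, evict 0, frames {6,8}
1 -> miss, evict 6, frames {8,1}
8 -> hit
0 -> miss, evict 1, frames {8,0}
8 -> hit
0 -> hit
8 -> hit
0 -> hit
6 -> miss, evict 0, frames {8,6}
8 -> hit
6 -> hit
8 -> hit
1 -> miss, evict 6, frames {8,1}
8 -> hit
6 -> miss, evict 1, frames {8,6}
8 -> hit
0 -> miss, evict 6, frames {8,0}
1 -> miss, evict 0, frames {8,1}
Page faults: 10.

10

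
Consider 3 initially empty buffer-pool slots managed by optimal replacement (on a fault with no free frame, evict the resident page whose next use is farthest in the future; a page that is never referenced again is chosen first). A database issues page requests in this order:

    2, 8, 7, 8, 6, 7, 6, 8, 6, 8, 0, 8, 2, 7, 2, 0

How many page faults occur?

2 → miss, frames [2]
8 → miss, frames [2, 8]
7 → miss, frames [2, 8, 7]
8 → hit
6 → miss, evict 2, frames [8, 7, 6]
7 → hit
6 → hit
8 → hit
6 → hit
8 → hit
0 → miss, evict 6, frames [8, 7, 0]
8 → hit
2 → miss, evict 8, frames [7, 0, 2]
7 → hit
2 → hit
0 → hit
Page faults: 6.

6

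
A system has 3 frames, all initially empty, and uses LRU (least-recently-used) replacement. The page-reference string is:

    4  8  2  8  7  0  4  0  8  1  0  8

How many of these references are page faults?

8

4: miss, frames {4}
8: miss, frames {4,8}
2: miss, frames {4,8,2}
8: hit
7: miss, evict 4, frames {2,8,7}
0: miss, evict 2, frames {8,7,0}
4: miss, evict 8, frames {7,0,4}
0: hit
8: miss, evict 7, frames {4,0,8}
1: miss, evict 4, frames {0,8,1}
0: hit
8: hit
Page faults: 8.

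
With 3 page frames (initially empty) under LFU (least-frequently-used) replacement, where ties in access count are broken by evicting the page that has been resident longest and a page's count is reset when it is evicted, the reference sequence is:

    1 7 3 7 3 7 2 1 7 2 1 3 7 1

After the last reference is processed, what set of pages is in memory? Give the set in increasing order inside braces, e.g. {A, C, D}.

{1, 3, 7}

1 -> miss, frames (1)
7 -> miss, frames (1 7)
3 -> miss, frames (1 7 3)
7 -> hit
3 -> hit
7 -> hit
2 -> miss, evict 1, frames (7 3 2)
1 -> miss, evict 2, frames (7 3 1)
7 -> hit
2 -> miss, evict 1, frames (7 3 2)
1 -> miss, evict 2, frames (7 3 1)
3 -> hit
7 -> hit
1 -> hit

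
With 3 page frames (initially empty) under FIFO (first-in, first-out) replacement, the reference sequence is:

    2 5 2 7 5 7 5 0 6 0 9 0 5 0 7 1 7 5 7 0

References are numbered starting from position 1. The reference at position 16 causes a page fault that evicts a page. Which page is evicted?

pos 1: 2 → fault, frames {2}
pos 2: 5 → fault, frames {2,5}
pos 3: 2 → hit
pos 4: 7 → fault, frames {2,5,7}
pos 5: 5 → hit
pos 6: 7 → hit
pos 7: 5 → hit
pos 8: 0 → fault, evict 2, frames {5,7,0}
pos 9: 6 → fault, evict 5, frames {7,0,6}
pos 10: 0 → hit
pos 11: 9 → fault, evict 7, frames {0,6,9}
pos 12: 0 → hit
pos 13: 5 → fault, evict 0, frames {6,9,5}
pos 14: 0 → fault, evict 6, frames {9,5,0}
pos 15: 7 → fault, evict 9, frames {5,0,7}
pos 16: 1 → fault, evict 5, frames {0,7,1}
At position 16, page 5 is evicted.

5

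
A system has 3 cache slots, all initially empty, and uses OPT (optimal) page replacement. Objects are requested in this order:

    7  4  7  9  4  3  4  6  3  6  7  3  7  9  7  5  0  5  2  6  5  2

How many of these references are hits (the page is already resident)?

7: miss, frames (7)
4: miss, frames (7 4)
7: hit
9: miss, frames (7 4 9)
4: hit
3: miss, evict 9, frames (7 4 3)
4: hit
6: miss, evict 4, frames (7 3 6)
3: hit
6: hit
7: hit
3: hit
7: hit
9: miss, evict 3, frames (7 6 9)
7: hit
5: miss, evict 9, frames (7 6 5)
0: miss, evict 7, frames (6 5 0)
5: hit
2: miss, evict 0, frames (6 5 2)
6: hit
5: hit
2: hit
Hits: 13.

13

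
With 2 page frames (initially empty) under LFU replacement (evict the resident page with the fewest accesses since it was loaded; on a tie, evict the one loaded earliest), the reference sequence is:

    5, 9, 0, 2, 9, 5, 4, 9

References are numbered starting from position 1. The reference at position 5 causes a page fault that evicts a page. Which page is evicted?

pos 1: 5: miss, frames (5)
pos 2: 9: miss, frames (5 9)
pos 3: 0: miss, evict 5, frames (9 0)
pos 4: 2: miss, evict 9, frames (0 2)
pos 5: 9: miss, evict 0, frames (2 9)
At position 5, page 0 is evicted.

0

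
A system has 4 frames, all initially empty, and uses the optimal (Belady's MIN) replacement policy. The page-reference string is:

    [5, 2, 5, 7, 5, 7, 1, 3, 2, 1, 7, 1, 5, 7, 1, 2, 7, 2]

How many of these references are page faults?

6

5: fault, frames [5]
2: fault, frames [5, 2]
5: hit
7: fault, frames [5, 2, 7]
5: hit
7: hit
1: fault, frames [5, 2, 7, 1]
3: fault, evict 5, frames [2, 7, 1, 3]
2: hit
1: hit
7: hit
1: hit
5: fault, evict 3, frames [2, 7, 1, 5]
7: hit
1: hit
2: hit
7: hit
2: hit
Page faults: 6.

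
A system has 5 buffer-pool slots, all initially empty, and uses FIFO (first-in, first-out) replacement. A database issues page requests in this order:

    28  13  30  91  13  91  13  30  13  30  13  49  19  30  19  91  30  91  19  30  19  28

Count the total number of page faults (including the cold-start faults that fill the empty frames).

7

28: fault, frames {28}
13: fault, frames {28,13}
30: fault, frames {28,13,30}
91: fault, frames {28,13,30,91}
13: hit
91: hit
13: hit
30: hit
13: hit
30: hit
13: hit
49: fault, frames {28,13,30,91,49}
19: fault, evict 28, frames {13,30,91,49,19}
30: hit
19: hit
91: hit
30: hit
91: hit
19: hit
30: hit
19: hit
28: fault, evict 13, frames {30,91,49,19,28}
Page faults: 7.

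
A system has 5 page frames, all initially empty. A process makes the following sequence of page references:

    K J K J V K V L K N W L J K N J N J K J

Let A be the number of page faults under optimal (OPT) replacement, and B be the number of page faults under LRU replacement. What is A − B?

Under OPT: F F . . F . . F . F F . . . . . . . . . → 6 faults.
Under LRU: F F . . F . . F . F F . F . . . . . . . → 7 faults.
A − B = 6 − 7 = -1.

-1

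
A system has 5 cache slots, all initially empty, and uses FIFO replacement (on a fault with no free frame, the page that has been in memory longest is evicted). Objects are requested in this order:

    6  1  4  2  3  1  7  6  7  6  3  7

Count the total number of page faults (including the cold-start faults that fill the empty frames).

6 -> miss, frames {6}
1 -> miss, frames {6,1}
4 -> miss, frames {6,1,4}
2 -> miss, frames {6,1,4,2}
3 -> miss, frames {6,1,4,2,3}
1 -> hit
7 -> miss, evict 6, frames {1,4,2,3,7}
6 -> miss, evict 1, frames {4,2,3,7,6}
7 -> hit
6 -> hit
3 -> hit
7 -> hit
Page faults: 7.

7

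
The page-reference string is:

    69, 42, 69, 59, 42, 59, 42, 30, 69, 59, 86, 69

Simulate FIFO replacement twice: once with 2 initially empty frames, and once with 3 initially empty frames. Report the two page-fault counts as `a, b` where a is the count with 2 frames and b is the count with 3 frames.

8, 6

2 frames: F F . F . . . F F F F F → 8 faults.
3 frames: F F . F . . . F F . F . → 6 faults.
6 < 8: adding a frame reduced faults, as is typical.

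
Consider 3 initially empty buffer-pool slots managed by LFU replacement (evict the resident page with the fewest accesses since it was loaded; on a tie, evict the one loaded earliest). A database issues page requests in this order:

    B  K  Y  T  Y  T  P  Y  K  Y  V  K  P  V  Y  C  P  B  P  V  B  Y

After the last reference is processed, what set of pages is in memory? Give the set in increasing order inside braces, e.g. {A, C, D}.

{B, T, Y}

B: miss, frames {B}
K: miss, frames {B,K}
Y: miss, frames {B,K,Y}
T: miss, evict B, frames {K,Y,T}
Y: hit
T: hit
P: miss, evict K, frames {Y,T,P}
Y: hit
K: miss, evict P, frames {Y,T,K}
Y: hit
V: miss, evict K, frames {Y,T,V}
K: miss, evict V, frames {Y,T,K}
P: miss, evict K, frames {Y,T,P}
V: miss, evict P, frames {Y,T,V}
Y: hit
C: miss, evict V, frames {Y,T,C}
P: miss, evict C, frames {Y,T,P}
B: miss, evict P, frames {Y,T,B}
P: miss, evict B, frames {Y,T,P}
V: miss, evict P, frames {Y,T,V}
B: miss, evict V, frames {Y,T,B}
Y: hit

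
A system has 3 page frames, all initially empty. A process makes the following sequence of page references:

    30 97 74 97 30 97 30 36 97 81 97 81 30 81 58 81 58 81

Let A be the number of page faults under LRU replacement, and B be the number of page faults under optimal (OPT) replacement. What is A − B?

Under LRU: F F F . . . . F . F . . F . F . . . → 7 faults.
Under OPT: F F F . . . . F . F . . . . F . . . → 6 faults.
A − B = 7 − 6 = 1.

1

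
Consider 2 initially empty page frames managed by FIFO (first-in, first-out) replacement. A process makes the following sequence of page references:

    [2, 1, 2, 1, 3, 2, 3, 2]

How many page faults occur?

2 → miss, frames (2)
1 → miss, frames (2 1)
2 → hit
1 → hit
3 → miss, evict 2, frames (1 3)
2 → miss, evict 1, frames (3 2)
3 → hit
2 → hit
Page faults: 4.

4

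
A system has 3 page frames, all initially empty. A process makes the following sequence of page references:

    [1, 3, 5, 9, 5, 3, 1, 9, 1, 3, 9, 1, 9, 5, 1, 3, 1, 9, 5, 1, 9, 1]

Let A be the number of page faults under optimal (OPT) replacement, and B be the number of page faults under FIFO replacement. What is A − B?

-2

Under OPT: F F F F . . F . . . . . . F . . . F . . . . → 7 faults.
Under FIFO: F F F F . . F . . F . . . F . . . F . F . . → 9 faults.
A − B = 7 − 9 = -2.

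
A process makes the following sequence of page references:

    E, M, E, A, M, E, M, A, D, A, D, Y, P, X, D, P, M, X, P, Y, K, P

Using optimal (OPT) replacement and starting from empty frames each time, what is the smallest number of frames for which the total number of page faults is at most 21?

2

f=1: 22 faults
f=2: 14 faults
f=3: 10 faults
f=4: 9 faults
f=5: 8 faults
f=6: 8 faults
f=7: 8 faults
f=8: 8 faults
Smallest f with faults ≤ 21 is 2.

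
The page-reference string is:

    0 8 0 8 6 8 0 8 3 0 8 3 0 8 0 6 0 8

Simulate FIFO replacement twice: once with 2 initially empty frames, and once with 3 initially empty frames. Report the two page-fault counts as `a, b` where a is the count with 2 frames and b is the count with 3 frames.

14, 7

2 frames: F F . . F . F F F F F F F F . F F F → 14 faults.
3 frames: F F . . F . . . F F F . . . . F . . → 7 faults.
7 < 14: adding a frame reduced faults, as is typical.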